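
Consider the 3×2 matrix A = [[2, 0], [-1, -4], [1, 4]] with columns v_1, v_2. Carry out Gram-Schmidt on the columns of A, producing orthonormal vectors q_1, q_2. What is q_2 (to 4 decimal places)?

q_2 = (-0.5774, -0.5774, 0.5774)

q_1 = v_1/‖v_1‖ = (2, -1, 1)/2.4495 = (0.8165, -0.4082, 0.4082).
r_{12} = q_1·v_2 = 3.2660.
u_2 = v_2 − 3.2660·q_1 = (-2.6667, -2.6667, 2.6667).
‖u_2‖ = 4.6188, so q_2 = (-0.5774, -0.5774, 0.5774).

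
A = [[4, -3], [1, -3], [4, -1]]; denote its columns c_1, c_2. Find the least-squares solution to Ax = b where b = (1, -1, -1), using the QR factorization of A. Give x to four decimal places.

x = (0.0000, 0.0526)

c_1 = (4, 1, 4); ‖c_1‖ = 5.7446, so e_1 = (0.6963, 0.1741, 0.6963).
e_1·c_2 = 0.6963·(-3) + 0.1741·(-3) + 0.6963·(-1) = -3.3075.
u_2 = c_2 + 3.3075·e_1 = (-0.6970, -2.4242, 1.3030).
‖u_2‖ = 2.8391, so e_2 = (-0.2455, -0.8539, 0.4590).
Qᵀb = (-0.1741, 0.1494).
Back-substitute: x_2 = 0.1494/2.8391 = 0.0526.
x_1 = (-0.1741 + 3.3075·0.0526)/5.7446 = 0.0000.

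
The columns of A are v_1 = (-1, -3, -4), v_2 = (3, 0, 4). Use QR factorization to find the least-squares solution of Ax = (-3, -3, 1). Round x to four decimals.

v_1 = (-1, -3, -4); ‖v_1‖ = 5.0990, so e_1 = (-0.1961, -0.5883, -0.7845).
e_1·v_2 = (-0.1961)·3 + (-0.5883)·0 + (-0.7845)·4 = -3.7262.
u_2 = v_2 + 3.7262·e_1 = (2.2692, -2.1923, 1.0769).
‖u_2‖ = 3.3340, so e_2 = (0.6806, -0.6576, 0.3230).
Qᵀb = (1.5689, 0.2538).
Back-substitute: x_2 = 0.2538/3.3340 = 0.0761.
x_1 = (1.5689 + 3.7262·0.0761)/5.0990 = 0.3633.

x = (0.3633, 0.0761)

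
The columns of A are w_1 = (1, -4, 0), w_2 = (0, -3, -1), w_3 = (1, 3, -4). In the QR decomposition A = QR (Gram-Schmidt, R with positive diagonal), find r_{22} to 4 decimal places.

w_1 = (1, -4, 0); ‖w_1‖ = 4.1231, so e_1 = (0.2425, -0.9701, 0.0000).
e_1·w_2 = 0.2425·0 + (-0.9701)·(-3) + 0.0000·(-1) = 2.9104.
u_2 = w_2 − 2.9104·e_1 = (-0.7059, -0.1765, -1.0000).
r_{22} = ‖u_2‖ = 1.2367.

r_{22} = 1.2367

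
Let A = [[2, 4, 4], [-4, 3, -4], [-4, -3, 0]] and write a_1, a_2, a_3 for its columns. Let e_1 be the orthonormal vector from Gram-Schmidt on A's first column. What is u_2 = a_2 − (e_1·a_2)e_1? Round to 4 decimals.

u_2 = (3.5556, 3.8889, -2.1111)

a_1 = (2, -4, -4); ‖a_1‖ = 6.0000, so e_1 = (0.3333, -0.6667, -0.6667).
e_1·a_2 = 0.3333·4 + (-0.6667)·3 + (-0.6667)·(-3) = 1.3333.
u_2 = a_2 − 1.3333·e_1 = (3.5556, 3.8889, -2.1111).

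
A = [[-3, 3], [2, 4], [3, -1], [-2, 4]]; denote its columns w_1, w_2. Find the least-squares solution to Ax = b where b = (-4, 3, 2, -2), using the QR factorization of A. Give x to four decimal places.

w_1 = (-3, 2, 3, -2); ‖w_1‖ = 5.0990, so q_1 = (-0.5883, 0.3922, 0.5883, -0.3922).
q_1·w_2 = (-0.5883)·3 + 0.3922·4 + 0.5883·(-1) + (-0.3922)·4 = -2.3534.
u_2 = w_2 + 2.3534·q_1 = (1.6154, 4.9231, 0.3846, 3.0769).
‖u_2‖ = 6.0383, so q_2 = (0.2675, 0.8153, 0.0637, 0.5096).
Qᵀb = (5.4913, 0.4841).
Back-substitute: x_2 = 0.4841/6.0383 = 0.0802.
x_1 = (5.4913 + 2.3534·0.0802)/5.0990 = 1.1139.

x = (1.1139, 0.0802)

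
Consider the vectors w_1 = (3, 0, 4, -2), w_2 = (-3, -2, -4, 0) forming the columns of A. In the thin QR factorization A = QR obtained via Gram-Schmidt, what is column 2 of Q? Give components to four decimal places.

e_2 = (-0.1516, -0.7328, -0.2022, -0.6317)

e_1 = w_1/‖w_1‖ = (3, 0, 4, -2)/5.3852 = (0.5571, 0.0000, 0.7428, -0.3714).
r_{12} = e_1·w_2 = -4.6424.
u_2 = w_2 + 4.6424·e_1 = (-0.4138, -2.0000, -0.5517, -1.7241).
‖u_2‖ = 2.7292, so e_2 = (-0.1516, -0.7328, -0.2022, -0.6317).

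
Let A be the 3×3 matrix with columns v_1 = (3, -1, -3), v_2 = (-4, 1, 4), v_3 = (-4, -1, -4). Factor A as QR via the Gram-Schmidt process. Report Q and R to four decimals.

Q = [[0.6882, -0.1622, -0.7071], [-0.2294, -0.9733, 0.0000], [-0.6882, 0.1622, -0.7071]], R = [[4.3589, -5.7354, 0.2294], [0.0000, 0.3244, 0.9733], [0.0000, 0.0000, 5.6569]]

e_1 = v_1/‖v_1‖ = (3, -1, -3)/4.3589 = (0.6882, -0.2294, -0.6882).
r_{12} = e_1·v_2 = -5.7354.
u_2 = v_2 + 5.7354·e_1 = (-0.0526, -0.3158, 0.0526).
‖u_2‖ = 0.3244, so e_2 = (-0.1622, -0.9733, 0.1622).
r_{13} = e_1·v_3 = 0.2294; r_{23} = e_2·v_3 = 0.9733.
u_3 = v_3 − 0.2294·e_1 − 0.9733·e_2 = (-4.0000, 0.0000, -4.0000).
‖u_3‖ = 5.6569, so e_3 = (-0.7071, 0.0000, -0.7071).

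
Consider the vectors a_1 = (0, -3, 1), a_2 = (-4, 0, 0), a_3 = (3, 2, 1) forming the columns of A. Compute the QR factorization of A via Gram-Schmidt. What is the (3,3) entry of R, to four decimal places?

a_1 = (0, -3, 1); ‖a_1‖ = 3.1623, so e_1 = (0.0000, -0.9487, 0.3162).
e_1·a_2 = 0.0000·(-4) + (-0.9487)·0 + 0.3162·0 = 0.0000.
u_2 = a_2 + 0.0000·e_1 = (-4.0000, 0.0000, 0.0000).
‖u_2‖ = 4.0000, so e_2 = (-1.0000, 0.0000, 0.0000).
e_1·a_3 = 0.0000·3 + (-0.9487)·2 + 0.3162·1 = -1.5811; e_2·a_3 = (-1.0000)·3 + 0.0000·2 + 0.0000·1 = -3.0000.
u_3 = a_3 + 1.5811·e_1 + 3.0000·e_2 = (0.0000, 0.5000, 1.5000).
r_{33} = ‖u_3‖ = 1.5811.

r_{33} = 1.5811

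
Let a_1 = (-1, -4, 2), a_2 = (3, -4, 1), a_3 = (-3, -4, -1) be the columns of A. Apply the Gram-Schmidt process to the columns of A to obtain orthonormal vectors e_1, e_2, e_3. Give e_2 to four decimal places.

e_2 = (0.9500, -0.2923, -0.1096)

a_1 = (-1, -4, 2); ‖a_1‖ = 4.5826, so e_1 = (-0.2182, -0.8729, 0.4364).
e_1·a_2 = (-0.2182)·3 + (-0.8729)·(-4) + 0.4364·1 = 3.2733.
u_2 = a_2 − 3.2733·e_1 = (3.7143, -1.1429, -0.4286).
‖u_2‖ = 3.9097, so e_2 = (0.9500, -0.2923, -0.1096).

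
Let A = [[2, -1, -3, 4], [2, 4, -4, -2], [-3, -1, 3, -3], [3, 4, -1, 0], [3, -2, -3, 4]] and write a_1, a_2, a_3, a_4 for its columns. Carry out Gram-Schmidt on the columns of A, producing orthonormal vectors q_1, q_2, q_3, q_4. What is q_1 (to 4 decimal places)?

q_1 = a_1/‖a_1‖ = (2, 2, -3, 3, 3)/5.9161 = (0.3381, 0.3381, -0.5071, 0.5071, 0.5071).

q_1 = (0.3381, 0.3381, -0.5071, 0.5071, 0.5071)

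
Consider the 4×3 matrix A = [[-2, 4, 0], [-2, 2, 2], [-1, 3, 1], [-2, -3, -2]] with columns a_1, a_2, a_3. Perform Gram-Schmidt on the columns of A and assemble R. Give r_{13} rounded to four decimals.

a_1 = (-2, -2, -1, -2); ‖a_1‖ = 3.6056, so e_1 = (-0.5547, -0.5547, -0.2774, -0.5547).
r_{13} = e_1·a_3 = -0.2774.

r_{13} = -0.2774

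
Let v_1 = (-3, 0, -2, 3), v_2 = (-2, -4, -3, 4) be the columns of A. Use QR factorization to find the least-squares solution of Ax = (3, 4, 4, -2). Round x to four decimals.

v_1 = (-3, 0, -2, 3); ‖v_1‖ = 4.6904, so q_1 = (-0.6396, 0.0000, -0.4264, 0.6396).
q_1·v_2 = (-0.6396)·(-2) + 0.0000·(-4) + (-0.4264)·(-3) + 0.6396·4 = 5.1168.
u_2 = v_2 − 5.1168·q_1 = (1.2727, -4.0000, -0.8182, 0.7273).
‖u_2‖ = 4.3380, so q_2 = (0.2934, -0.9221, -0.1886, 0.1677).
Qᵀb = (-4.9036, -3.8979).
Back-substitute: x_2 = -3.8979/4.3380 = -0.8986.
x_1 = (-4.9036 − 5.1168·(-0.8986))/4.6904 = -0.0652.

x = (-0.0652, -0.8986)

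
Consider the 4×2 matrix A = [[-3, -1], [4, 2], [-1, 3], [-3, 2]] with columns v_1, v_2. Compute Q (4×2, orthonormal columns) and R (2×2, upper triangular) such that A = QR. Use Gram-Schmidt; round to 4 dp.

e_1 = v_1/‖v_1‖ = (-3, 4, -1, -3)/5.9161 = (-0.5071, 0.6761, -0.1690, -0.5071).
r_{12} = e_1·v_2 = 0.3381.
u_2 = v_2 − 0.3381·e_1 = (-0.8286, 1.7714, 3.0571, 2.1714).
‖u_2‖ = 4.2292, so e_2 = (-0.1959, 0.4189, 0.7229, 0.5134).

Q = [[-0.5071, -0.1959], [0.6761, 0.4189], [-0.1690, 0.7229], [-0.5071, 0.5134]], R = [[5.9161, 0.3381], [0.0000, 4.2292]]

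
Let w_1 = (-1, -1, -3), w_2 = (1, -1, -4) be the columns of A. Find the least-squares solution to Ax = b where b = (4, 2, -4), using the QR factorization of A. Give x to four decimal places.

x = (-2.0000, 2.3333)

w_1 = (-1, -1, -3); ‖w_1‖ = 3.3166, so q_1 = (-0.3015, -0.3015, -0.9045).
q_1·w_2 = (-0.3015)·1 + (-0.3015)·(-1) + (-0.9045)·(-4) = 3.6181.
u_2 = w_2 − 3.6181·q_1 = (2.0909, 0.0909, -0.7273).
‖u_2‖ = 2.2156, so q_2 = (0.9437, 0.0410, -0.3282).
Qᵀb = (1.8091, 5.1698).
Back-substitute: x_2 = 5.1698/2.2156 = 2.3333.
x_1 = (1.8091 − 3.6181·2.3333)/3.3166 = -2.0000.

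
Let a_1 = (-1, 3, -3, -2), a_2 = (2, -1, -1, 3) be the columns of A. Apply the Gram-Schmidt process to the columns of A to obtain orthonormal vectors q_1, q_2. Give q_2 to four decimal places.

a_1 = (-1, 3, -3, -2); ‖a_1‖ = 4.7958, so q_1 = (-0.2085, 0.6255, -0.6255, -0.4170).
q_1·a_2 = (-0.2085)·2 + 0.6255·(-1) + (-0.6255)·(-1) + (-0.4170)·3 = -1.6681.
u_2 = a_2 + 1.6681·q_1 = (1.6522, 0.0435, -2.0435, 2.3043).
‖u_2‖ = 3.4953, so q_2 = (0.4727, 0.0124, -0.5846, 0.6593).

q_2 = (0.4727, 0.0124, -0.5846, 0.6593)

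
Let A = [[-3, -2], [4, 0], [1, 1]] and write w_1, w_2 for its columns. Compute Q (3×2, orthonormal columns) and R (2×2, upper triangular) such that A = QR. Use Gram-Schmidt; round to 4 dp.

w_1 = (-3, 4, 1); ‖w_1‖ = 5.0990, so e_1 = (-0.5883, 0.7845, 0.1961).
e_1·w_2 = (-0.5883)·(-2) + 0.7845·0 + 0.1961·1 = 1.3728.
u_2 = w_2 − 1.3728·e_1 = (-1.1923, -1.0769, 0.7308).
‖u_2‖ = 1.7650, so e_2 = (-0.6755, -0.6101, 0.4140).

Q = [[-0.5883, -0.6755], [0.7845, -0.6101], [0.1961, 0.4140]], R = [[5.0990, 1.3728], [0.0000, 1.7650]]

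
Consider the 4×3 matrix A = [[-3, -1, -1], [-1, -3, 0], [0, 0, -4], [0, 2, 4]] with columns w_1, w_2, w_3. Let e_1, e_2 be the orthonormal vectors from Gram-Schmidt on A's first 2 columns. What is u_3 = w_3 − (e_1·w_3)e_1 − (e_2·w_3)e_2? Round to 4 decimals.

u_3 = (-0.6538, 1.9615, -4.0000, 2.6154)

w_1 = (-3, -1, 0, 0); ‖w_1‖ = 3.1623, so e_1 = (-0.9487, -0.3162, 0.0000, 0.0000).
e_1·w_2 = (-0.9487)·(-1) + (-0.3162)·(-3) + 0.0000·0 + 0.0000·2 = 1.8974.
u_2 = w_2 − 1.8974·e_1 = (0.8000, -2.4000, 0.0000, 2.0000).
‖u_2‖ = 3.2249, so e_2 = (0.2481, -0.7442, 0.0000, 0.6202).
e_1·w_3 = (-0.9487)·(-1) + (-0.3162)·0 + 0.0000·(-4) + 0.0000·4 = 0.9487; e_2·w_3 = 0.2481·(-1) + (-0.7442)·0 + 0.0000·(-4) + 0.6202·4 = 2.2326.
u_3 = w_3 − 0.9487·e_1 − 2.2326·e_2 = (-0.6538, 1.9615, -4.0000, 2.6154).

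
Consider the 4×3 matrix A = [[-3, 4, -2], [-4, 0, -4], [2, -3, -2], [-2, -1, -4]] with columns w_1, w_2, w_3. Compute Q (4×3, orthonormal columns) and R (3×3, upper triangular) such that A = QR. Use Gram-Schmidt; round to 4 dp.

w_1 = (-3, -4, 2, -2); ‖w_1‖ = 5.7446, so e_1 = (-0.5222, -0.6963, 0.3482, -0.3482).
e_1·w_2 = (-0.5222)·4 + (-0.6963)·0 + 0.3482·(-3) + (-0.3482)·(-1) = -2.7852.
u_2 = w_2 + 2.7852·e_1 = (2.5455, -1.9394, -2.0303, -1.9697).
‖u_2‖ = 4.2711, so e_2 = (0.5960, -0.4541, -0.4754, -0.4612).
e_1·w_3 = (-0.5222)·(-2) + (-0.6963)·(-4) + 0.3482·(-2) + (-0.3482)·(-4) = 4.5260; e_2·w_3 = 0.5960·(-2) + (-0.4541)·(-4) + (-0.4754)·(-2) + (-0.4612)·(-4) = 3.4197.
u_3 = w_3 − 4.5260·e_1 − 3.4197·e_2 = (-1.6744, 0.7043, -1.9502, -0.8472).
‖u_3‖ = 2.7965, so e_3 = (-0.5987, 0.2519, -0.6974, -0.3029).

Q = [[-0.5222, 0.5960, -0.5987], [-0.6963, -0.4541, 0.2519], [0.3482, -0.4754, -0.6974], [-0.3482, -0.4612, -0.3029]], R = [[5.7446, -2.7852, 4.5260], [0.0000, 4.2711, 3.4197], [0.0000, 0.0000, 2.7965]]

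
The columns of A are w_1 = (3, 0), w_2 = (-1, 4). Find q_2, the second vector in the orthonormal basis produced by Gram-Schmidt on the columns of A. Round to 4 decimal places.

q_2 = (0.0000, 1.0000)

w_1 = (3, 0); ‖w_1‖ = 3.0000, so q_1 = (1.0000, 0.0000).
q_1·w_2 = 1.0000·(-1) + 0.0000·4 = -1.0000.
u_2 = w_2 + 1.0000·q_1 = (0.0000, 4.0000).
‖u_2‖ = 4.0000, so q_2 = (0.0000, 1.0000).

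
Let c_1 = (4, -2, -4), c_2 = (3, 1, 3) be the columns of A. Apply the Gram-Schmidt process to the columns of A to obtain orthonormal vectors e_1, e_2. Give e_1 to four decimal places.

e_1 = (0.6667, -0.3333, -0.6667)

c_1 = (4, -2, -4); ‖c_1‖ = 6.0000, so e_1 = (0.6667, -0.3333, -0.6667).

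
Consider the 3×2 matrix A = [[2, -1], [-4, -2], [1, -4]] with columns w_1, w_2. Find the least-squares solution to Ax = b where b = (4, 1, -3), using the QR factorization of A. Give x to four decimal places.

x = (0.0206, 0.2838)

w_1 = (2, -4, 1); ‖w_1‖ = 4.5826, so q_1 = (0.4364, -0.8729, 0.2182).
q_1·w_2 = 0.4364·(-1) + (-0.8729)·(-2) + 0.2182·(-4) = 0.4364.
u_2 = w_2 − 0.4364·q_1 = (-1.1905, -1.6190, -4.0952).
‖u_2‖ = 4.5617, so q_2 = (-0.2610, -0.3549, -0.8977).
Qᵀb = (0.2182, 1.2944).
Back-substitute: x_2 = 1.2944/4.5617 = 0.2838.
x_1 = (0.2182 − 0.4364·0.2838)/4.5826 = 0.0206.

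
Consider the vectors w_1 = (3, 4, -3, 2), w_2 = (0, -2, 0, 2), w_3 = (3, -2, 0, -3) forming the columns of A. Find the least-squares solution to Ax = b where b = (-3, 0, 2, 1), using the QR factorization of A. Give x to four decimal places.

x = (-0.4431, -0.1362, -0.6585)

w_1 = (3, 4, -3, 2); ‖w_1‖ = 6.1644, so e_1 = (0.4867, 0.6489, -0.4867, 0.3244).
e_1·w_2 = 0.4867·0 + 0.6489·(-2) + (-0.4867)·0 + 0.3244·2 = -0.6489.
u_2 = w_2 + 0.6489·e_1 = (0.3158, -1.5789, -0.3158, 2.2105).
‖u_2‖ = 2.7530, so e_2 = (0.1147, -0.5735, -0.1147, 0.8030).
e_1·w_3 = 0.4867·3 + 0.6489·(-2) + (-0.4867)·0 + 0.3244·(-3) = -0.8111; e_2·w_3 = 0.1147·3 + (-0.5735)·(-2) + (-0.1147)·0 + 0.8030·(-3) = -0.9177.
u_3 = w_3 + 0.8111·e_1 + 0.9177·e_2 = (3.5000, -2.0000, -0.5000, -2.0000).
‖u_3‖ = 4.5277, so e_3 = (0.7730, -0.4417, -0.1104, -0.4417).
Qᵀb = (-2.1089, 0.2294, -2.9817).
Back-substitute: x_3 = -2.9817/4.5277 = -0.6585.
x_2 = (0.2294 + 0.9177·(-0.6585))/2.7530 = -0.1362.
x_1 = (-2.1089 + 0.6489·(-0.1362) + 0.8111·(-0.6585))/6.1644 = -0.4431.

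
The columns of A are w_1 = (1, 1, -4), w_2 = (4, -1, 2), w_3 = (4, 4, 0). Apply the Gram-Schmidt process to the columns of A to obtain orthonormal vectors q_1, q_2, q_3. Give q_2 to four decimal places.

q_2 = (0.9660, -0.1631, 0.2007)

w_1 = (1, 1, -4); ‖w_1‖ = 4.2426, so q_1 = (0.2357, 0.2357, -0.9428).
q_1·w_2 = 0.2357·4 + 0.2357·(-1) + (-0.9428)·2 = -1.1785.
u_2 = w_2 + 1.1785·q_1 = (4.2778, -0.7222, 0.8889).
‖u_2‖ = 4.4284, so q_2 = (0.9660, -0.1631, 0.2007).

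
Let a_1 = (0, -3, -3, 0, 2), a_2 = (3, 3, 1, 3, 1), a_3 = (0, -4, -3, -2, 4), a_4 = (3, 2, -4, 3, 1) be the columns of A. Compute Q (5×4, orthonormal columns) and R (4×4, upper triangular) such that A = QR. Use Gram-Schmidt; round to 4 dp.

a_1 = (0, -3, -3, 0, 2); ‖a_1‖ = 4.6904, so e_1 = (0.0000, -0.6396, -0.6396, 0.0000, 0.4264).
e_1·a_2 = 0.0000·3 + (-0.6396)·3 + (-0.6396)·1 + 0.0000·3 + 0.4264·1 = -2.1320.
u_2 = a_2 + 2.1320·e_1 = (3.0000, 1.6364, -0.3636, 3.0000, 1.9091).
‖u_2‖ = 4.9452, so e_2 = (0.6067, 0.3309, -0.0735, 0.6067, 0.3861).
e_1·a_3 = 0.0000·0 + (-0.6396)·(-4) + (-0.6396)·(-3) + 0.0000·(-2) + 0.4264·4 = 6.1828; e_2·a_3 = 0.6067·0 + 0.3309·(-4) + (-0.0735)·(-3) + 0.6067·(-2) + 0.3861·4 = -0.7721.
u_3 = a_3 − 6.1828·e_1 + 0.7721·e_2 = (0.4684, 0.2100, 0.8978, -1.5316, 1.6617).
‖u_3‖ = 2.4853, so e_3 = (0.1885, 0.0845, 0.3612, -0.6163, 0.6686).
e_1·a_4 = 0.0000·3 + (-0.6396)·2 + (-0.6396)·(-4) + 0.0000·3 + 0.4264·1 = 1.7056; e_2·a_4 = 0.6067·3 + 0.3309·2 + (-0.0735)·(-4) + 0.6067·3 + 0.3861·1 = 4.9819; e_3·a_4 = 0.1885·3 + 0.0845·2 + 0.3612·(-4) + (-0.6163)·3 + 0.6686·1 = -1.8907.
u_4 = a_4 − 1.7056·e_1 − 4.9819·e_2 + 1.8907·e_3 = (0.3340, 1.6022, -1.8598, -1.1875, -0.3864).
‖u_4‖ = 2.7743, so e_4 = (0.1204, 0.5775, -0.6704, -0.4280, -0.1393).

Q = [[0.0000, 0.6067, 0.1885, 0.1204], [-0.6396, 0.3309, 0.0845, 0.5775], [-0.6396, -0.0735, 0.3612, -0.6704], [0.0000, 0.6067, -0.6163, -0.4280], [0.4264, 0.3861, 0.6686, -0.1393]], R = [[4.6904, -2.1320, 6.1828, 1.7056], [0.0000, 4.9452, -0.7721, 4.9819], [0.0000, 0.0000, 2.4853, -1.8907], [0.0000, 0.0000, 0.0000, 2.7743]]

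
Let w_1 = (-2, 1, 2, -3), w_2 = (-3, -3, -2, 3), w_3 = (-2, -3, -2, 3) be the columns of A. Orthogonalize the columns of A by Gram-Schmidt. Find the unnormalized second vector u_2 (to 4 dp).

u_2 = (-4.1111, -2.4444, -0.8889, 1.3333)

q_1 = w_1/‖w_1‖ = (-2, 1, 2, -3)/4.2426 = (-0.4714, 0.2357, 0.4714, -0.7071).
r_{12} = q_1·w_2 = -2.3570.
u_2 = w_2 + 2.3570·q_1 = (-4.1111, -2.4444, -0.8889, 1.3333).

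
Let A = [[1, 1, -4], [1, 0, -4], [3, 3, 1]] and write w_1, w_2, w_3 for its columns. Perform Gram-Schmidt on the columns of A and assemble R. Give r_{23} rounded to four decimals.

w_1 = (1, 1, 3); ‖w_1‖ = 3.3166, so e_1 = (0.3015, 0.3015, 0.9045).
e_1·w_2 = 0.3015·1 + 0.3015·0 + 0.9045·3 = 3.0151.
u_2 = w_2 − 3.0151·e_1 = (0.0909, -0.9091, 0.2727).
‖u_2‖ = 0.9535, so e_2 = (0.0953, -0.9535, 0.2860).
r_{23} = e_2·w_3 = 3.7185.

r_{23} = 3.7185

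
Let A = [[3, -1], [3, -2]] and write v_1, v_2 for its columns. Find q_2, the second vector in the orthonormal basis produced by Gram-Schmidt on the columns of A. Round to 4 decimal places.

q_2 = (0.7071, -0.7071)

v_1 = (3, 3); ‖v_1‖ = 4.2426, so q_1 = (0.7071, 0.7071).
q_1·v_2 = 0.7071·(-1) + 0.7071·(-2) = -2.1213.
u_2 = v_2 + 2.1213·q_1 = (0.5000, -0.5000).
‖u_2‖ = 0.7071, so q_2 = (0.7071, -0.7071).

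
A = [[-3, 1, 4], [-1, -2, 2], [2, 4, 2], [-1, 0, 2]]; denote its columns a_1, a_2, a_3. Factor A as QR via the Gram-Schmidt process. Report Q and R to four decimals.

a_1 = (-3, -1, 2, -1); ‖a_1‖ = 3.8730, so q_1 = (-0.7746, -0.2582, 0.5164, -0.2582).
q_1·a_2 = (-0.7746)·1 + (-0.2582)·(-2) + 0.5164·4 + (-0.2582)·0 = 1.8074.
u_2 = a_2 − 1.8074·q_1 = (2.4000, -1.5333, 3.0667, 0.4667).
‖u_2‖ = 4.2111, so q_2 = (0.5699, -0.3641, 0.7282, 0.1108).
q_1·a_3 = (-0.7746)·4 + (-0.2582)·2 + 0.5164·2 + (-0.2582)·2 = -3.0984; q_2·a_3 = 0.5699·4 + (-0.3641)·2 + 0.7282·2 + 0.1108·2 = 3.2296.
u_3 = a_3 + 3.0984·q_1 − 3.2296·q_2 = (-0.2406, 2.3759, 1.2481, 0.8421).
‖u_3‖ = 2.8231, so q_3 = (-0.0852, 0.8416, 0.4421, 0.2983).

Q = [[-0.7746, 0.5699, -0.0852], [-0.2582, -0.3641, 0.8416], [0.5164, 0.7282, 0.4421], [-0.2582, 0.1108, 0.2983]], R = [[3.8730, 1.8074, -3.0984], [0.0000, 4.2111, 3.2296], [0.0000, 0.0000, 2.8231]]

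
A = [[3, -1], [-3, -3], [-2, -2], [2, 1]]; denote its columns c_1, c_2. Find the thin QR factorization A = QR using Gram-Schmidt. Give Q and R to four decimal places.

Q = [[0.5883, -0.7752], [-0.5883, -0.5252], [-0.3922, -0.3501], [0.3922, 0.0250]], R = [[5.0990, 2.3534], [0.0000, 3.0760]]

c_1 = (3, -3, -2, 2); ‖c_1‖ = 5.0990, so q_1 = (0.5883, -0.5883, -0.3922, 0.3922).
q_1·c_2 = 0.5883·(-1) + (-0.5883)·(-3) + (-0.3922)·(-2) + 0.3922·1 = 2.3534.
u_2 = c_2 − 2.3534·q_1 = (-2.3846, -1.6154, -1.0769, 0.0769).
‖u_2‖ = 3.0760, so q_2 = (-0.7752, -0.5252, -0.3501, 0.0250).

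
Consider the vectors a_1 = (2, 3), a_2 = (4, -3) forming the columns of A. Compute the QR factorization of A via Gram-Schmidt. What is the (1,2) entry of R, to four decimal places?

q_1 = a_1/‖a_1‖ = (2, 3)/3.6056 = (0.5547, 0.8321).
r_{12} = q_1·a_2 = -0.2774.

r_{12} = -0.2774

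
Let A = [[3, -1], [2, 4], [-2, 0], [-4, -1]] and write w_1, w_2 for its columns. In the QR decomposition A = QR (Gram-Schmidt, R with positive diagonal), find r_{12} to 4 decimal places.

q_1 = w_1/‖w_1‖ = (3, 2, -2, -4)/5.7446 = (0.5222, 0.3482, -0.3482, -0.6963).
r_{12} = q_1·w_2 = 1.5667.

r_{12} = 1.5667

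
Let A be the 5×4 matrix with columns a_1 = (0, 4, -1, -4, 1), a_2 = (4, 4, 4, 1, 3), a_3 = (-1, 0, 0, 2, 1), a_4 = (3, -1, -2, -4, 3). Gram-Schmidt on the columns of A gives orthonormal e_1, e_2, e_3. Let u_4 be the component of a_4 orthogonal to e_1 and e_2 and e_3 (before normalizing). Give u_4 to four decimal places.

a_1 = (0, 4, -1, -4, 1); ‖a_1‖ = 5.8310, so e_1 = (0.0000, 0.6860, -0.1715, -0.6860, 0.1715).
e_1·a_2 = 0.0000·4 + 0.6860·4 + (-0.1715)·4 + (-0.6860)·1 + 0.1715·3 = 1.8865.
u_2 = a_2 − 1.8865·e_1 = (4.0000, 2.7059, 4.3235, 2.2941, 2.6765).
‖u_2‖ = 7.3784, so e_2 = (0.5421, 0.3667, 0.5860, 0.3109, 0.3627).
e_1·a_3 = 0.0000·(-1) + 0.6860·0 + (-0.1715)·0 + (-0.6860)·2 + 0.1715·1 = -1.2005; e_2·a_3 = 0.5421·(-1) + 0.3667·0 + 0.5860·0 + 0.3109·2 + 0.3627·1 = 0.4425.
u_3 = a_3 + 1.2005·e_1 − 0.4425·e_2 = (-1.2399, 0.6613, -0.4652, 1.0389, 1.0454).
‖u_3‖ = 2.0888, so e_3 = (-0.5936, 0.3166, -0.2227, 0.4974, 0.5005).
e_1·a_4 = 0.0000·3 + 0.6860·(-1) + (-0.1715)·(-2) + (-0.6860)·(-4) + 0.1715·3 = 2.9155; e_2·a_4 = 0.5421·3 + 0.3667·(-1) + 0.5860·(-2) + 0.3109·(-4) + 0.3627·3 = -0.0678; e_3·a_4 = (-0.5936)·3 + 0.3166·(-1) + (-0.2227)·(-2) + 0.4974·(-4) + 0.5005·3 = -2.1400.
u_4 = a_4 − 2.9155·e_1 + 0.0678·e_2 + 2.1400·e_3 = (1.7665, -2.2977, -1.9368, -0.9146, 3.5956).

u_4 = (1.7665, -2.2977, -1.9368, -0.9146, 3.5956)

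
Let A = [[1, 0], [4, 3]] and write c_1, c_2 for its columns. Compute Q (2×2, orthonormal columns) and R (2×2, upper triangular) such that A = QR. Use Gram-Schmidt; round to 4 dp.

Q = [[0.2425, -0.9701], [0.9701, 0.2425]], R = [[4.1231, 2.9104], [0.0000, 0.7276]]

q_1 = c_1/‖c_1‖ = (1, 4)/4.1231 = (0.2425, 0.9701).
r_{12} = q_1·c_2 = 2.9104.
u_2 = c_2 − 2.9104·q_1 = (-0.7059, 0.1765).
‖u_2‖ = 0.7276, so q_2 = (-0.9701, 0.2425).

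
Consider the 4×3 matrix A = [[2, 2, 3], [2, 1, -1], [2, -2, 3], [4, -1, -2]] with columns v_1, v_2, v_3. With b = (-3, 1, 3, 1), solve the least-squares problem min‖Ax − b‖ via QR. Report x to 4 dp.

x = (0.1378, -1.1633, -0.0918)

q_1 = v_1/‖v_1‖ = (2, 2, 2, 4)/5.2915 = (0.3780, 0.3780, 0.3780, 0.7559).
r_{12} = q_1·v_2 = -0.3780.
u_2 = v_2 + 0.3780·q_1 = (2.1429, 1.1429, -1.8571, -0.7143).
‖u_2‖ = 3.1396, so q_2 = (0.6825, 0.3640, -0.5915, -0.2275).
r_{13} = q_1·v_3 = 0.3780; r_{23} = q_2·v_3 = 0.3640.
u_3 = v_3 − 0.3780·q_1 − 0.3640·q_2 = (2.6087, -1.2754, 3.0725, -2.2029).
‖u_3‖ = 4.7670, so q_3 = (0.5472, -0.2675, 0.6445, -0.4621).
Qᵀb = (1.1339, -3.6856, -0.4378).
Back-substitute: x_3 = -0.4378/4.7670 = -0.0918.
x_2 = (-3.6856 − 0.3640·(-0.0918))/3.1396 = -1.1633.
x_1 = (1.1339 + 0.3780·(-1.1633) − 0.3780·(-0.0918))/5.2915 = 0.1378.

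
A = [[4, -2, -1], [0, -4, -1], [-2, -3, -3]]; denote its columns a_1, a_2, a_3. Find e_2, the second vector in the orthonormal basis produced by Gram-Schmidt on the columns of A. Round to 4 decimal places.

a_1 = (4, 0, -2); ‖a_1‖ = 4.4721, so e_1 = (0.8944, 0.0000, -0.4472).
e_1·a_2 = 0.8944·(-2) + 0.0000·(-4) + (-0.4472)·(-3) = -0.4472.
u_2 = a_2 + 0.4472·e_1 = (-1.6000, -4.0000, -3.2000).
‖u_2‖ = 5.3666, so e_2 = (-0.2981, -0.7454, -0.5963).

e_2 = (-0.2981, -0.7454, -0.5963)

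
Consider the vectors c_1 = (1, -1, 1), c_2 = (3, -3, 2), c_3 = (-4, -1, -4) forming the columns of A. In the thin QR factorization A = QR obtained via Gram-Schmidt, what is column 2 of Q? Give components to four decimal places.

q_2 = (0.4082, -0.4082, -0.8165)

c_1 = (1, -1, 1); ‖c_1‖ = 1.7321, so q_1 = (0.5774, -0.5774, 0.5774).
q_1·c_2 = 0.5774·3 + (-0.5774)·(-3) + 0.5774·2 = 4.6188.
u_2 = c_2 − 4.6188·q_1 = (0.3333, -0.3333, -0.6667).
‖u_2‖ = 0.8165, so q_2 = (0.4082, -0.4082, -0.8165).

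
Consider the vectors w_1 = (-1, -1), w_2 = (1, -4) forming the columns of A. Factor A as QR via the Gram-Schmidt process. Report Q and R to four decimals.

q_1 = w_1/‖w_1‖ = (-1, -1)/1.4142 = (-0.7071, -0.7071).
r_{12} = q_1·w_2 = 2.1213.
u_2 = w_2 − 2.1213·q_1 = (2.5000, -2.5000).
‖u_2‖ = 3.5355, so q_2 = (0.7071, -0.7071).

Q = [[-0.7071, 0.7071], [-0.7071, -0.7071]], R = [[1.4142, 2.1213], [0.0000, 3.5355]]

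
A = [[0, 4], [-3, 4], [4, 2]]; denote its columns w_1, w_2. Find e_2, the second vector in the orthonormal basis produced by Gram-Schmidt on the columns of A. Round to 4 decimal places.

e_2 = (0.6727, 0.5920, 0.4440)

w_1 = (0, -3, 4); ‖w_1‖ = 5.0000, so e_1 = (0.0000, -0.6000, 0.8000).
e_1·w_2 = 0.0000·4 + (-0.6000)·4 + 0.8000·2 = -0.8000.
u_2 = w_2 + 0.8000·e_1 = (4.0000, 3.5200, 2.6400).
‖u_2‖ = 5.9464, so e_2 = (0.6727, 0.5920, 0.4440).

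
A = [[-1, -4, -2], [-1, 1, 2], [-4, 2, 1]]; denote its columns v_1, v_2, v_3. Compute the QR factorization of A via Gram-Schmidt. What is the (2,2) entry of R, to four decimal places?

r_{22} = 4.4284

v_1 = (-1, -1, -4); ‖v_1‖ = 4.2426, so e_1 = (-0.2357, -0.2357, -0.9428).
e_1·v_2 = (-0.2357)·(-4) + (-0.2357)·1 + (-0.9428)·2 = -1.1785.
u_2 = v_2 + 1.1785·e_1 = (-4.2778, 0.7222, 0.8889).
r_{22} = ‖u_2‖ = 4.4284.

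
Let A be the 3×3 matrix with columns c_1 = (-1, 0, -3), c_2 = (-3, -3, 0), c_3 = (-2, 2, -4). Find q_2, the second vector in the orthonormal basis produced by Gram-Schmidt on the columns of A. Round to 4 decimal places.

q_2 = (-0.6529, -0.7255, 0.2176)

c_1 = (-1, 0, -3); ‖c_1‖ = 3.1623, so q_1 = (-0.3162, 0.0000, -0.9487).
q_1·c_2 = (-0.3162)·(-3) + 0.0000·(-3) + (-0.9487)·0 = 0.9487.
u_2 = c_2 − 0.9487·q_1 = (-2.7000, -3.0000, 0.9000).
‖u_2‖ = 4.1352, so q_2 = (-0.6529, -0.7255, 0.2176).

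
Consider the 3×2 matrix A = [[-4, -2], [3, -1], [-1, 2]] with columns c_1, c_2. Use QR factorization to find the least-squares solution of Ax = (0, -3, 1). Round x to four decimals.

c_1 = (-4, 3, -1); ‖c_1‖ = 5.0990, so e_1 = (-0.7845, 0.5883, -0.1961).
e_1·c_2 = (-0.7845)·(-2) + 0.5883·(-1) + (-0.1961)·2 = 0.5883.
u_2 = c_2 − 0.5883·e_1 = (-1.5385, -1.3462, 2.1154).
‖u_2‖ = 2.9417, so e_2 = (-0.5230, -0.4576, 0.7191).
Qᵀb = (-1.9612, 2.0919).
Back-substitute: x_2 = 2.0919/2.9417 = 0.7111.
x_1 = (-1.9612 − 0.5883·0.7111)/5.0990 = -0.4667.

x = (-0.4667, 0.7111)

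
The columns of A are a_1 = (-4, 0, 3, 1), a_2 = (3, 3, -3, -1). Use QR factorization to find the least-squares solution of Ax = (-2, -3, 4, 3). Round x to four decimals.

x = (-0.0656, -1.1230)

q_1 = a_1/‖a_1‖ = (-4, 0, 3, 1)/5.0990 = (-0.7845, 0.0000, 0.5883, 0.1961).
r_{12} = q_1·a_2 = -4.3146.
u_2 = a_2 + 4.3146·q_1 = (-0.3846, 3.0000, -0.4615, -0.1538).
‖u_2‖ = 3.0634, so q_2 = (-0.1256, 0.9793, -0.1507, -0.0502).
Qᵀb = (4.5107, -3.4401).
Back-substitute: x_2 = -3.4401/3.0634 = -1.1230.
x_1 = (4.5107 + 4.3146·(-1.1230))/5.0990 = -0.0656.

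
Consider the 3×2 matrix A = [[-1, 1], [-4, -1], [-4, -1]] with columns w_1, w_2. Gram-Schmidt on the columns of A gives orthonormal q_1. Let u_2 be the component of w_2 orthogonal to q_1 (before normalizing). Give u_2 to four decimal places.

w_1 = (-1, -4, -4); ‖w_1‖ = 5.7446, so q_1 = (-0.1741, -0.6963, -0.6963).
q_1·w_2 = (-0.1741)·1 + (-0.6963)·(-1) + (-0.6963)·(-1) = 1.2185.
u_2 = w_2 − 1.2185·q_1 = (1.2121, -0.1515, -0.1515).

u_2 = (1.2121, -0.1515, -0.1515)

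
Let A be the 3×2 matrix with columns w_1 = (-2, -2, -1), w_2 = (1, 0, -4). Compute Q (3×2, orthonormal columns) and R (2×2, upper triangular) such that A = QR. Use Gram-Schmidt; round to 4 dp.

Q = [[-0.6667, 0.3550], [-0.6667, 0.1092], [-0.3333, -0.9285]], R = [[3.0000, 0.6667], [0.0000, 4.0689]]

w_1 = (-2, -2, -1); ‖w_1‖ = 3.0000, so q_1 = (-0.6667, -0.6667, -0.3333).
q_1·w_2 = (-0.6667)·1 + (-0.6667)·0 + (-0.3333)·(-4) = 0.6667.
u_2 = w_2 − 0.6667·q_1 = (1.4444, 0.4444, -3.7778).
‖u_2‖ = 4.0689, so q_2 = (0.3550, 0.1092, -0.9285).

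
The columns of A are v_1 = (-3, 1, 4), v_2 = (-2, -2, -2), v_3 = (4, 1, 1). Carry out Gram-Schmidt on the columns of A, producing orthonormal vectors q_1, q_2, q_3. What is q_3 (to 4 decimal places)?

q_3 = (0.3487, -0.8137, 0.4650)

v_1 = (-3, 1, 4); ‖v_1‖ = 5.0990, so q_1 = (-0.5883, 0.1961, 0.7845).
q_1·v_2 = (-0.5883)·(-2) + 0.1961·(-2) + 0.7845·(-2) = -0.7845.
u_2 = v_2 + 0.7845·q_1 = (-2.4615, -1.8462, -1.3846).
‖u_2‖ = 3.3741, so q_2 = (-0.7295, -0.5472, -0.4104).
q_1·v_3 = (-0.5883)·4 + 0.1961·1 + 0.7845·1 = -1.3728; q_2·v_3 = (-0.7295)·4 + (-0.5472)·1 + (-0.4104)·1 = -3.8757.
u_3 = v_3 + 1.3728·q_1 + 3.8757·q_2 = (0.3649, -0.8514, 0.4865).
‖u_3‖ = 1.0462, so q_3 = (0.3487, -0.8137, 0.4650).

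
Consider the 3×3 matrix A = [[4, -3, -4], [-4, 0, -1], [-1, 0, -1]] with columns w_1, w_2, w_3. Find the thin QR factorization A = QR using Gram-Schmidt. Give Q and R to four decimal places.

Q = [[0.6963, -0.7177, 0.0000], [-0.6963, -0.6755, 0.2425], [-0.1741, -0.1689, -0.9701]], R = [[5.7446, -2.0889, -1.9149], [0.0000, 2.1532, 3.7154], [0.0000, 0.0000, 0.7276]]

q_1 = w_1/‖w_1‖ = (4, -4, -1)/5.7446 = (0.6963, -0.6963, -0.1741).
r_{12} = q_1·w_2 = -2.0889.
u_2 = w_2 + 2.0889·q_1 = (-1.5455, -1.4545, -0.3636).
‖u_2‖ = 2.1532, so q_2 = (-0.7177, -0.6755, -0.1689).
r_{13} = q_1·w_3 = -1.9149; r_{23} = q_2·w_3 = 3.7154.
u_3 = w_3 + 1.9149·q_1 − 3.7154·q_2 = (0.0000, 0.1765, -0.7059).
‖u_3‖ = 0.7276, so q_3 = (0.0000, 0.2425, -0.9701).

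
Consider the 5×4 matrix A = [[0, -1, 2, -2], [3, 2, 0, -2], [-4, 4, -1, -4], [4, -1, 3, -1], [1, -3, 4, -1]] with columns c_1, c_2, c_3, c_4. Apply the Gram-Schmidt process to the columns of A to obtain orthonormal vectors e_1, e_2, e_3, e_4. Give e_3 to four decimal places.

c_1 = (0, 3, -4, 4, 1); ‖c_1‖ = 6.4807, so e_1 = (0.0000, 0.4629, -0.6172, 0.6172, 0.1543).
e_1·c_2 = 0.0000·(-1) + 0.4629·2 + (-0.6172)·4 + 0.6172·(-1) + 0.1543·(-3) = -2.6232.
u_2 = c_2 + 2.6232·e_1 = (-1.0000, 3.2143, 2.3810, 0.6190, -2.5952).
‖u_2‖ = 4.9111, so e_2 = (-0.2036, 0.6545, 0.4848, 0.1261, -0.5284).
e_1·c_3 = 0.0000·2 + 0.4629·0 + (-0.6172)·(-1) + 0.6172·3 + 0.1543·4 = 3.0861; e_2·c_3 = (-0.2036)·2 + 0.6545·0 + 0.4848·(-1) + 0.1261·3 + (-0.5284)·4 = -2.6277.
u_3 = c_3 − 3.0861·e_1 + 2.6277·e_2 = (1.4650, 0.2912, 2.1787, 1.4265, 2.1352).
‖u_3‖ = 3.6840, so e_3 = (0.3977, 0.0790, 0.5914, 0.3872, 0.5796).

e_3 = (0.3977, 0.0790, 0.5914, 0.3872, 0.5796)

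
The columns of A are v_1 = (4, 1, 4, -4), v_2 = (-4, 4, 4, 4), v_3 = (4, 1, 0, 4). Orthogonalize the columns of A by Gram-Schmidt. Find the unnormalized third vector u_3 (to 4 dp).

u_3 = (4.1283, 0.6845, -0.4278, 3.8717)

v_1 = (4, 1, 4, -4); ‖v_1‖ = 7.0000, so q_1 = (0.5714, 0.1429, 0.5714, -0.5714).
q_1·v_2 = 0.5714·(-4) + 0.1429·4 + 0.5714·4 + (-0.5714)·4 = -1.7143.
u_2 = v_2 + 1.7143·q_1 = (-3.0204, 4.2449, 4.9796, 3.0204).
‖u_2‖ = 7.8142, so q_2 = (-0.3865, 0.5432, 0.6373, 0.3865).
q_1·v_3 = 0.5714·4 + 0.1429·1 + 0.5714·0 + (-0.5714)·4 = 0.1429; q_2·v_3 = (-0.3865)·4 + 0.5432·1 + 0.6373·0 + 0.3865·4 = 0.5432.
u_3 = v_3 − 0.1429·q_1 − 0.5432·q_2 = (4.1283, 0.6845, -0.4278, 3.8717).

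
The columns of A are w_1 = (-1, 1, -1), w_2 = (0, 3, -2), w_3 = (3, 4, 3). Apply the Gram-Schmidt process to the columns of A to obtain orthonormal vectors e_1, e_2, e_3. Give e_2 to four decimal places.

e_2 = (0.7715, 0.6172, -0.1543)

w_1 = (-1, 1, -1); ‖w_1‖ = 1.7321, so e_1 = (-0.5774, 0.5774, -0.5774).
e_1·w_2 = (-0.5774)·0 + 0.5774·3 + (-0.5774)·(-2) = 2.8868.
u_2 = w_2 − 2.8868·e_1 = (1.6667, 1.3333, -0.3333).
‖u_2‖ = 2.1602, so e_2 = (0.7715, 0.6172, -0.1543).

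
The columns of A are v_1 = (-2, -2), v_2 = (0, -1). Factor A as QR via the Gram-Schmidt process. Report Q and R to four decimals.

Q = [[-0.7071, 0.7071], [-0.7071, -0.7071]], R = [[2.8284, 0.7071], [0.0000, 0.7071]]

v_1 = (-2, -2); ‖v_1‖ = 2.8284, so q_1 = (-0.7071, -0.7071).
q_1·v_2 = (-0.7071)·0 + (-0.7071)·(-1) = 0.7071.
u_2 = v_2 − 0.7071·q_1 = (0.5000, -0.5000).
‖u_2‖ = 0.7071, so q_2 = (0.7071, -0.7071).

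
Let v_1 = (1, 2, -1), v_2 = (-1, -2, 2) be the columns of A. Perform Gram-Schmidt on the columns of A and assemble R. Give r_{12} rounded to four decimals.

r_{12} = -2.8577

v_1 = (1, 2, -1); ‖v_1‖ = 2.4495, so e_1 = (0.4082, 0.8165, -0.4082).
r_{12} = e_1·v_2 = -2.8577.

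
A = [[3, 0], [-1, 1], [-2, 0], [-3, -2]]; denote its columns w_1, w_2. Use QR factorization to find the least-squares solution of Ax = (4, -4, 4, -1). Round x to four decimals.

w_1 = (3, -1, -2, -3); ‖w_1‖ = 4.7958, so e_1 = (0.6255, -0.2085, -0.4170, -0.6255).
e_1·w_2 = 0.6255·0 + (-0.2085)·1 + (-0.4170)·0 + (-0.6255)·(-2) = 1.0426.
u_2 = w_2 − 1.0426·e_1 = (-0.6522, 1.2174, 0.4348, -1.3478).
‖u_2‖ = 1.9781, so e_2 = (-0.3297, 0.6154, 0.2198, -0.6814).
Qᵀb = (2.2937, -2.2199).
Back-substitute: x_2 = -2.2199/1.9781 = -1.1222.
x_1 = (2.2937 − 1.0426·(-1.1222))/4.7958 = 0.7222.

x = (0.7222, -1.1222)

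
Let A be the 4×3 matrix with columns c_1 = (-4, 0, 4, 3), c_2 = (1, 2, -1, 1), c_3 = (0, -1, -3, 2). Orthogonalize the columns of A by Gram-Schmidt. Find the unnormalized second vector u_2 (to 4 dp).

e_1 = c_1/‖c_1‖ = (-4, 0, 4, 3)/6.4031 = (-0.6247, 0.0000, 0.6247, 0.4685).
r_{12} = e_1·c_2 = -0.7809.
u_2 = c_2 + 0.7809·e_1 = (0.5122, 2.0000, -0.5122, 1.3659).

u_2 = (0.5122, 2.0000, -0.5122, 1.3659)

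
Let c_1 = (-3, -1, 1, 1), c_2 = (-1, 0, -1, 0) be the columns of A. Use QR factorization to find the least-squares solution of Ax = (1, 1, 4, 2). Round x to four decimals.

x = (0.7000, -3.2000)

e_1 = c_1/‖c_1‖ = (-3, -1, 1, 1)/3.4641 = (-0.8660, -0.2887, 0.2887, 0.2887).
r_{12} = e_1·c_2 = 0.5774.
u_2 = c_2 − 0.5774·e_1 = (-0.5000, 0.1667, -1.1667, -0.1667).
‖u_2‖ = 1.2910, so e_2 = (-0.3873, 0.1291, -0.9037, -0.1291).
Qᵀb = (0.5774, -4.1312).
Back-substitute: x_2 = -4.1312/1.2910 = -3.2000.
x_1 = (0.5774 − 0.5774·(-3.2000))/3.4641 = 0.7000.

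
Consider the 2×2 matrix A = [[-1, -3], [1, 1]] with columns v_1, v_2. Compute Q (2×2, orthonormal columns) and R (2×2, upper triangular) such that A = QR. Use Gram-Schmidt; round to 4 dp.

v_1 = (-1, 1); ‖v_1‖ = 1.4142, so q_1 = (-0.7071, 0.7071).
q_1·v_2 = (-0.7071)·(-3) + 0.7071·1 = 2.8284.
u_2 = v_2 − 2.8284·q_1 = (-1.0000, -1.0000).
‖u_2‖ = 1.4142, so q_2 = (-0.7071, -0.7071).

Q = [[-0.7071, -0.7071], [0.7071, -0.7071]], R = [[1.4142, 2.8284], [0.0000, 1.4142]]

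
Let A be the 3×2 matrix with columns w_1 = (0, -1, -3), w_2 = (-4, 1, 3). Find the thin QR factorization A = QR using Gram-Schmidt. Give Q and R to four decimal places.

w_1 = (0, -1, -3); ‖w_1‖ = 3.1623, so e_1 = (0.0000, -0.3162, -0.9487).
e_1·w_2 = 0.0000·(-4) + (-0.3162)·1 + (-0.9487)·3 = -3.1623.
u_2 = w_2 + 3.1623·e_1 = (-4.0000, 0.0000, 0.0000).
‖u_2‖ = 4.0000, so e_2 = (-1.0000, 0.0000, 0.0000).

Q = [[0.0000, -1.0000], [-0.3162, 0.0000], [-0.9487, 0.0000]], R = [[3.1623, -3.1623], [0.0000, 4.0000]]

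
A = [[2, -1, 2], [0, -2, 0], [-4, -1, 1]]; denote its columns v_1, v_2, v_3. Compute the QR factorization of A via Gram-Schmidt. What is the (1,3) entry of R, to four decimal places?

r_{13} = 0.0000

v_1 = (2, 0, -4); ‖v_1‖ = 4.4721, so e_1 = (0.4472, 0.0000, -0.8944).
r_{13} = e_1·v_3 = 0.0000.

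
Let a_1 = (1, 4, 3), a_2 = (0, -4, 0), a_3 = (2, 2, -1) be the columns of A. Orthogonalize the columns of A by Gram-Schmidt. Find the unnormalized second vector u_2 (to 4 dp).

e_1 = a_1/‖a_1‖ = (1, 4, 3)/5.0990 = (0.1961, 0.7845, 0.5883).
r_{12} = e_1·a_2 = -3.1379.
u_2 = a_2 + 3.1379·e_1 = (0.6154, -1.5385, 1.8462).

u_2 = (0.6154, -1.5385, 1.8462)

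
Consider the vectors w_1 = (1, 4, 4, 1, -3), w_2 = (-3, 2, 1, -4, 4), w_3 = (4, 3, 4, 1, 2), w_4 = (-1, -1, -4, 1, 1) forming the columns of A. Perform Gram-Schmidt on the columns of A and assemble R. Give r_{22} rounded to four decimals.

w_1 = (1, 4, 4, 1, -3); ‖w_1‖ = 6.5574, so q_1 = (0.1525, 0.6100, 0.6100, 0.1525, -0.4575).
q_1·w_2 = 0.1525·(-3) + 0.6100·2 + 0.6100·1 + 0.1525·(-4) + (-0.4575)·4 = -1.0675.
u_2 = w_2 + 1.0675·q_1 = (-2.8372, 2.6512, 1.6512, -3.8372, 3.5116).
r_{22} = ‖u_2‖ = 6.6978.

r_{22} = 6.6978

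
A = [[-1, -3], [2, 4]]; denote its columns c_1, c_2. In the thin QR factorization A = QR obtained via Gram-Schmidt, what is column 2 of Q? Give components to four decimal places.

q_2 = (-0.8944, -0.4472)

c_1 = (-1, 2); ‖c_1‖ = 2.2361, so q_1 = (-0.4472, 0.8944).
q_1·c_2 = (-0.4472)·(-3) + 0.8944·4 = 4.9193.
u_2 = c_2 − 4.9193·q_1 = (-0.8000, -0.4000).
‖u_2‖ = 0.8944, so q_2 = (-0.8944, -0.4472).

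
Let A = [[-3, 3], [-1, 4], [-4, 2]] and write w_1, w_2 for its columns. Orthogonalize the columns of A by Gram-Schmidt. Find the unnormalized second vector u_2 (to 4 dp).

u_2 = (0.5769, 3.1923, -1.2308)

w_1 = (-3, -1, -4); ‖w_1‖ = 5.0990, so q_1 = (-0.5883, -0.1961, -0.7845).
q_1·w_2 = (-0.5883)·3 + (-0.1961)·4 + (-0.7845)·2 = -4.1184.
u_2 = w_2 + 4.1184·q_1 = (0.5769, 3.1923, -1.2308).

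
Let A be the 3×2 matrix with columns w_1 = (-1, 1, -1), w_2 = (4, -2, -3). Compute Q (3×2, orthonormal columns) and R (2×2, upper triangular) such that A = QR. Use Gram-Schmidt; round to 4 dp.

w_1 = (-1, 1, -1); ‖w_1‖ = 1.7321, so e_1 = (-0.5774, 0.5774, -0.5774).
e_1·w_2 = (-0.5774)·4 + 0.5774·(-2) + (-0.5774)·(-3) = -1.7321.
u_2 = w_2 + 1.7321·e_1 = (3.0000, -1.0000, -4.0000).
‖u_2‖ = 5.0990, so e_2 = (0.5883, -0.1961, -0.7845).

Q = [[-0.5774, 0.5883], [0.5774, -0.1961], [-0.5774, -0.7845]], R = [[1.7321, -1.7321], [0.0000, 5.0990]]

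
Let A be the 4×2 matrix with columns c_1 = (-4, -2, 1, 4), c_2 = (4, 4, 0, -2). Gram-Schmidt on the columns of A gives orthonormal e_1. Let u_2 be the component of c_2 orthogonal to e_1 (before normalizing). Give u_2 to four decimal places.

c_1 = (-4, -2, 1, 4); ‖c_1‖ = 6.0828, so e_1 = (-0.6576, -0.3288, 0.1644, 0.6576).
e_1·c_2 = (-0.6576)·4 + (-0.3288)·4 + 0.1644·0 + 0.6576·(-2) = -5.2608.
u_2 = c_2 + 5.2608·e_1 = (0.5405, 2.2703, 0.8649, 1.4595).

u_2 = (0.5405, 2.2703, 0.8649, 1.4595)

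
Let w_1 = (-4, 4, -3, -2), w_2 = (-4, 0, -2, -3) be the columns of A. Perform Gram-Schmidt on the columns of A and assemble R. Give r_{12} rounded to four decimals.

r_{12} = 4.1740

e_1 = w_1/‖w_1‖ = (-4, 4, -3, -2)/6.7082 = (-0.5963, 0.5963, -0.4472, -0.2981).
r_{12} = e_1·w_2 = 4.1740.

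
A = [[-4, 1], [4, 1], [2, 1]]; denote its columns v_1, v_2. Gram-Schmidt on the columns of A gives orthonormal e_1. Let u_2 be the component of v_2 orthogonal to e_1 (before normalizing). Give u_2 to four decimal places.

v_1 = (-4, 4, 2); ‖v_1‖ = 6.0000, so e_1 = (-0.6667, 0.6667, 0.3333).
e_1·v_2 = (-0.6667)·1 + 0.6667·1 + 0.3333·1 = 0.3333.
u_2 = v_2 − 0.3333·e_1 = (1.2222, 0.7778, 0.8889).

u_2 = (1.2222, 0.7778, 0.8889)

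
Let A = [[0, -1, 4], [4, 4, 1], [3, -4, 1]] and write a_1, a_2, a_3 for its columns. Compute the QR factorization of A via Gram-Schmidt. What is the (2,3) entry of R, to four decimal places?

a_1 = (0, 4, 3); ‖a_1‖ = 5.0000, so e_1 = (0.0000, 0.8000, 0.6000).
e_1·a_2 = 0.0000·(-1) + 0.8000·4 + 0.6000·(-4) = 0.8000.
u_2 = a_2 − 0.8000·e_1 = (-1.0000, 3.3600, -4.4800).
‖u_2‖ = 5.6886, so e_2 = (-0.1758, 0.5907, -0.7875).
r_{23} = e_2·a_3 = -0.9000.

r_{23} = -0.9000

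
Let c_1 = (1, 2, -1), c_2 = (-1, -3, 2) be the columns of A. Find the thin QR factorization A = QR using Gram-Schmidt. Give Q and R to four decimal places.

Q = [[0.4082, 0.7071], [0.8165, 0.0000], [-0.4082, 0.7071]], R = [[2.4495, -3.6742], [0.0000, 0.7071]]

c_1 = (1, 2, -1); ‖c_1‖ = 2.4495, so q_1 = (0.4082, 0.8165, -0.4082).
q_1·c_2 = 0.4082·(-1) + 0.8165·(-3) + (-0.4082)·2 = -3.6742.
u_2 = c_2 + 3.6742·q_1 = (0.5000, 0.0000, 0.5000).
‖u_2‖ = 0.7071, so q_2 = (0.7071, 0.0000, 0.7071).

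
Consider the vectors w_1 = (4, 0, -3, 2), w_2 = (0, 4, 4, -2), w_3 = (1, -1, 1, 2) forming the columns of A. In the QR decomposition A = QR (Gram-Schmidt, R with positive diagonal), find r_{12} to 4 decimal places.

r_{12} = -2.9711

w_1 = (4, 0, -3, 2); ‖w_1‖ = 5.3852, so q_1 = (0.7428, 0.0000, -0.5571, 0.3714).
r_{12} = q_1·w_2 = -2.9711.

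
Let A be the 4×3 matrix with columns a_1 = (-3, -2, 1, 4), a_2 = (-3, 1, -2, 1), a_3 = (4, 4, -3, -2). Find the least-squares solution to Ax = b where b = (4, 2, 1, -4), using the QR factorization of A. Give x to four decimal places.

x = (-0.8858, -0.5388, -0.0137)

a_1 = (-3, -2, 1, 4); ‖a_1‖ = 5.4772, so q_1 = (-0.5477, -0.3651, 0.1826, 0.7303).
q_1·a_2 = (-0.5477)·(-3) + (-0.3651)·1 + 0.1826·(-2) + 0.7303·1 = 1.6432.
u_2 = a_2 − 1.6432·q_1 = (-2.1000, 1.6000, -2.3000, -0.2000).
‖u_2‖ = 3.5071, so q_2 = (-0.5988, 0.4562, -0.6558, -0.0570).
q_1·a_3 = (-0.5477)·4 + (-0.3651)·4 + 0.1826·(-3) + 0.7303·(-2) = -5.6598; q_2·a_3 = (-0.5988)·4 + 0.4562·4 + (-0.6558)·(-3) + (-0.0570)·(-2) = 1.5112.
u_3 = a_3 + 5.6598·q_1 − 1.5112·q_2 = (1.8049, 1.2439, -0.9756, 2.2195).
‖u_3‖ = 3.2685, so q_3 = (0.5522, 0.3806, -0.2985, 0.6791).
Qᵀb = (-5.6598, -1.9104, -0.0448).
Back-substitute: x_3 = -0.0448/3.2685 = -0.0137.
x_2 = (-1.9104 − 1.5112·(-0.0137))/3.5071 = -0.5388.
x_1 = (-5.6598 − 1.6432·(-0.5388) + 5.6598·(-0.0137))/5.4772 = -0.8858.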